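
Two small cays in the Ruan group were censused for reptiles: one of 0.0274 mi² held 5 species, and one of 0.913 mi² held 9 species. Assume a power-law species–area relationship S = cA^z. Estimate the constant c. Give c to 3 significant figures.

z = ln(S₂/S₁) / ln(A₂/A₁) = ln(9/5) / ln(0.913/0.0274) = 0.5878 / 3.5062 = 0.1676
c = S₁ / A₁^z = 5 / 0.0274^0.1676 = 5 / 0.5471 = 9.138

9.14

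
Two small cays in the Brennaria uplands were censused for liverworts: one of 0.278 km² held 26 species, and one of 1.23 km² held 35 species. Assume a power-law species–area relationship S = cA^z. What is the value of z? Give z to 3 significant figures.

Taking logs: ln S = ln c + z ln A, so z = (ln S₂ − ln S₁)/(ln A₂ − ln A₁).
z = ln(35/26) / ln(1.23/0.278) = ln(1.346) / ln(4.424) = 0.2973 / 1.4871 = 0.1999

0.200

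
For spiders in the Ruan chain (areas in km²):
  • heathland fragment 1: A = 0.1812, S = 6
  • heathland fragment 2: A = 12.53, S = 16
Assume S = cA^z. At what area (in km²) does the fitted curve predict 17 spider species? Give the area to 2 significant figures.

z = ln(16/6) / ln(12.53/0.1812) = 0.9808 / 4.2363 = 0.2315
c = 6 / 0.1812^0.2315 = 6 / 0.6733 = 8.911
A = (17/8.911)^(1/0.2315) ⇒ ln A = ln(1.908)/0.2315 = 2.7900
A = e^2.7900 ≈ 16.28 km²

16 km²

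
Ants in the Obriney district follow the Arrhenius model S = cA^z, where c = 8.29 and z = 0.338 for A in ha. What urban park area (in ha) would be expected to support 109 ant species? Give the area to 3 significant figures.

2040 ha

109 = 8.29 × A^0.338  ⇒  A^0.338 = 109/8.29 = 13.15
ln A = ln(13.15) / 0.338 = 2.5763 / 0.338 = 7.6222
A = e^7.6222 ≈ 2043 ha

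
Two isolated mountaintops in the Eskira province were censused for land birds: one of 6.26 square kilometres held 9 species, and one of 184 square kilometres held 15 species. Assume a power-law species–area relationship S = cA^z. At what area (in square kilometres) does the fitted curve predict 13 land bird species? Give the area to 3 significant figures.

z = ln(15/9) / ln(184/6.26) = 0.5108 / 3.3808 = 0.1511
c = 9 / 6.26^0.1511 = 9 / 1.319 = 6.822
A = (13/6.822)^(1/0.1511) ⇒ ln A = ln(1.906)/0.1511 = 4.2679
A = e^4.2679 ≈ 71.37 square kilometres

71.4 square kilometres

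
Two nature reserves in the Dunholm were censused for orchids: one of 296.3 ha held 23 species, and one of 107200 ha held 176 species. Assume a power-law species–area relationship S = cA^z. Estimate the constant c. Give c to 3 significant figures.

z = ln(S₂/S₁) / ln(A₂/A₁) = ln(176/23) / ln(107200/296.3) = 2.0350 / 5.8911 = 0.3454
c = S₁ / A₁^z = 23 / 296.3^0.3454 = 23 / 7.142 = 3.22

3.22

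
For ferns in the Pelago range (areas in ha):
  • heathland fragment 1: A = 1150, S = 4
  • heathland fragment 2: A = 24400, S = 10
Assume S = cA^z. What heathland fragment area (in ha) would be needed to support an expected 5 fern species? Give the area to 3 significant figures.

z = ln(10/4) / ln(24400/1150) = 0.9163 / 3.0548 = 0.2999
c = 4 / 1150^0.2999 = 4 / 8.28 = 0.4831
A = (5/0.4831)^(1/0.2999) ⇒ ln A = ln(10.35)/0.2999 = 7.7915
A = e^7.7915 ≈ 2420 ha

2420 ha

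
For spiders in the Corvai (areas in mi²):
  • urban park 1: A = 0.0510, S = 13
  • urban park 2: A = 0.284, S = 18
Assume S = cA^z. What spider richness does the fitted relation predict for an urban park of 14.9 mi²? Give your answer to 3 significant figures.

z = ln(18/13) / ln(0.284/0.051) = 0.3254 / 1.7171 = 0.1895
c = 13 / 0.051^0.1895 = 13 / 0.5689 = 22.85
S₃ = 22.85 × 14.9^0.1895 = 22.85 × 1.669 ≈ 38.13

38.1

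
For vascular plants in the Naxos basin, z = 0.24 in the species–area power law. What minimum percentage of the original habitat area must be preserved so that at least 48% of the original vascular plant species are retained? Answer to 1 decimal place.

Need (A_new/A_old)^0.24 = 0.48, so A_new/A_old = 0.48^(1/0.24) = 0.48^4.167
ln(A_new/A_old) = ln 0.48 / 0.24 = -0.7340 / 0.24 = -3.0582
A_new/A_old = e^-3.0582 ≈ 0.04697

4.7%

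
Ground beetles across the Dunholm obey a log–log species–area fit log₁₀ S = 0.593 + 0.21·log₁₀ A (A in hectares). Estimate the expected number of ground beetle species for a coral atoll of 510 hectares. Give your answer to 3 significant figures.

14.5

S = 3.917 × 510^0.21 = 3.917 × 3.703 ≈ 14.51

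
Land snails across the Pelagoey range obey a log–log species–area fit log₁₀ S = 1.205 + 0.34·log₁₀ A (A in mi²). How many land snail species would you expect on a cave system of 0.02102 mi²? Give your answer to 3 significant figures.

S = 16.03 × 0.02102^0.34 = 16.03 × 0.269 ≈ 4.312

4.31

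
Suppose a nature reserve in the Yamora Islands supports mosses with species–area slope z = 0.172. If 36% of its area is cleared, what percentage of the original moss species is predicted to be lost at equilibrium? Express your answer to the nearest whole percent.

7%

S_new/S_old = (A_new/A_old)^z = 0.64^0.172
= exp(0.172 × ln 0.64) = exp(0.172 × -0.4463) = exp(-0.0768) ≈ 0.9261
Fraction lost = 1 − 0.9261 = 0.07389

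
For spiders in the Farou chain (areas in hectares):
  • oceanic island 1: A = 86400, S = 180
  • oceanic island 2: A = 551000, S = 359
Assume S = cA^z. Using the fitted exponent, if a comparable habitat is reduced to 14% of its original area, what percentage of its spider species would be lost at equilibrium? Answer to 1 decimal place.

51.9%

z = ln(359/180) / ln(551000/86400) = 0.6904 / 1.8527 = 0.3726
S_new/S_old = (A_new/A_old)^z = 0.14^0.3726 = exp(0.3726 × -1.9661) = 0.4807
Fraction lost = 1 − 0.4807 = 0.5193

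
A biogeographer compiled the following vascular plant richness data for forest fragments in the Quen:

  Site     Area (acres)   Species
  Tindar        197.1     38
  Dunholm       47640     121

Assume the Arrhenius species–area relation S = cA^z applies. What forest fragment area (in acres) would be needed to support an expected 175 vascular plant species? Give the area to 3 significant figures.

z = ln(121/38) / ln(47640/197.1) = 1.1582 / 5.4877 = 0.2111
c = 38 / 197.1^0.2111 = 38 / 3.05 = 12.46
A = (175/12.46)^(1/0.2111) ⇒ ln A = ln(14.05)/0.2111 = 12.5198
A = e^12.5198 ≈ 273696 acres

274000 acres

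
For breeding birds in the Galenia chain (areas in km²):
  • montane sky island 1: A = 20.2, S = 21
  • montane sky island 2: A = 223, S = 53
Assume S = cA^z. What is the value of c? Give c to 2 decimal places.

z = ln(S₂/S₁) / ln(A₂/A₁) = ln(53/21) / ln(223/20.2) = 0.9258 / 2.4015 = 0.3855
c = S₁ / A₁^z = 21 / 20.2^0.3855 = 21 / 3.186 = 6.592

6.59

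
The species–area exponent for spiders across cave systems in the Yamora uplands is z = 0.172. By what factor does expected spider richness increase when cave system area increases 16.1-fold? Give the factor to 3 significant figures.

S₂/S₁ = (A₂/A₁)^z = 16.1^0.172
ln(S₂/S₁) = 0.172 × ln 16.1 = 0.172 × 2.7788 = 0.4780
S₂/S₁ = e^0.4780 ≈ 1.613

1.61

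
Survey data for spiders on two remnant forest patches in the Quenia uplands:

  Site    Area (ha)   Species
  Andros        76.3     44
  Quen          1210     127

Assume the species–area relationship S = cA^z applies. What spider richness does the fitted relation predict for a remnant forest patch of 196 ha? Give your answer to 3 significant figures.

63.2

z = ln(127/44) / ln(1210/76.3) = 1.0600 / 2.7637 = 0.3835
c = 44 / 76.3^0.3835 = 44 / 5.273 = 8.345
S₃ = 8.345 × 196^0.3835 = 8.345 × 7.571 ≈ 63.18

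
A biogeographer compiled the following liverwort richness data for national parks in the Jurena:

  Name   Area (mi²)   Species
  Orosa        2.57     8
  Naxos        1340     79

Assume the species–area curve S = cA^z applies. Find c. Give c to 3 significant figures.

5.66

z = ln(S₂/S₁) / ln(A₂/A₁) = ln(79/8) / ln(1340/2.57) = 2.2900 / 6.2565 = 0.3660
c = S₁ / A₁^z = 8 / 2.57^0.3660 = 8 / 1.413 = 5.663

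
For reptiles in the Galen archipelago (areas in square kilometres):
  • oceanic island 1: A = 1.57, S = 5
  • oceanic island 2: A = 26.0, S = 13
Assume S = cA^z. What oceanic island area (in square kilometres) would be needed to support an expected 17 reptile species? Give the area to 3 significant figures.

57.2 square kilometres

z = ln(13/5) / ln(26/1.57) = 0.9555 / 2.8070 = 0.3404
c = 5 / 1.57^0.3404 = 5 / 1.166 = 4.288
A = (17/4.288)^(1/0.3404) ⇒ ln A = ln(3.964)/0.3404 = 4.0462
A = e^4.0462 ≈ 57.18 square kilometres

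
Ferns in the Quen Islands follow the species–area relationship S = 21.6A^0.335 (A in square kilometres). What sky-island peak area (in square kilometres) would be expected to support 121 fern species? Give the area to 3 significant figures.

121 = 21.6 × A^0.335  ⇒  A^0.335 = 121/21.6 = 5.602
ln A = ln(5.602) / 0.335 = 1.7231 / 0.335 = 5.1436
A = e^5.1436 ≈ 171.3 square kilometres

171 square kilometres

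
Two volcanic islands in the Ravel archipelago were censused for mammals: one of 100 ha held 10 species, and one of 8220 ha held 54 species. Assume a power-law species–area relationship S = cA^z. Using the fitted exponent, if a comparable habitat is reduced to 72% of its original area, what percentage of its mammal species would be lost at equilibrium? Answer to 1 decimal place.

z = ln(54/10) / ln(8220/100) = 1.6864 / 4.4092 = 0.3825
S_new/S_old = (A_new/A_old)^z = 0.72^0.3825 = exp(0.3825 × -0.3285) = 0.8819
Fraction lost = 1 − 0.8819 = 0.1181

11.8%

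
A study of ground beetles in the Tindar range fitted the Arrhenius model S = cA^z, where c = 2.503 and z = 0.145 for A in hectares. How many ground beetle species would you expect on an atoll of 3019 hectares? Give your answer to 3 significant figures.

8.00

S = 2.503 × 3019^0.145 = 2.503 × 3.196 ≈ 7.999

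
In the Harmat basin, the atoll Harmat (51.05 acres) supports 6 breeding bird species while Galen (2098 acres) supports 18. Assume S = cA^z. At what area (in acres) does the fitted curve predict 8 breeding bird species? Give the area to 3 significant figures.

z = ln(18/6) / ln(2098/51.05) = 1.0986 / 3.7159 = 0.2956
c = 6 / 51.05^0.2956 = 6 / 3.199 = 1.876
A = (8/1.876)^(1/0.2956) ⇒ ln A = ln(4.265)/0.2956 = 4.9059
A = e^4.9059 ≈ 135.1 acres

135 acres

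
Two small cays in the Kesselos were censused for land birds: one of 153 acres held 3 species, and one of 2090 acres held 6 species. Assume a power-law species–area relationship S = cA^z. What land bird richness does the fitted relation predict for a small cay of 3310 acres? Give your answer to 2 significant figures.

z = ln(6/3) / ln(2090/153) = 0.6931 / 2.6145 = 0.2651
c = 3 / 153^0.2651 = 3 / 3.795 = 0.7905
S₃ = 0.7905 × 3310^0.2651 = 0.7905 × 8.574 ≈ 6.778

6.8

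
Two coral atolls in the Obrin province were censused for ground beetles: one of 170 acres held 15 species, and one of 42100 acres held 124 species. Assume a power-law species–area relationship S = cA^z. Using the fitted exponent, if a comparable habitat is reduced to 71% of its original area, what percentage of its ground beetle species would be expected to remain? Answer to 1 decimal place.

z = ln(124/15) / ln(42100/170) = 2.1122 / 5.5120 = 0.3832
S_new/S_old = (A_new/A_old)^z = 0.71^0.3832 = exp(0.3832 × -0.3425) = 0.877

87.7%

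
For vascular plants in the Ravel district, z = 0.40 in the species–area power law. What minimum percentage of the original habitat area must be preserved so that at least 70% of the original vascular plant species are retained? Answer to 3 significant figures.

Need (A_new/A_old)^0.4 = 0.7, so A_new/A_old = 0.7^(1/0.4) = 0.7^2.5
ln(A_new/A_old) = ln 0.7 / 0.4 = -0.3567 / 0.4 = -0.8917
A_new/A_old = e^-0.8917 ≈ 0.41

41.0%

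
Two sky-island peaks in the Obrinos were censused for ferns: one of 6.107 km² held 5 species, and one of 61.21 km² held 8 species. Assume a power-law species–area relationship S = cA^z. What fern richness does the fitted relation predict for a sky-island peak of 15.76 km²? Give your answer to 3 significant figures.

6.07

z = ln(8/5) / ln(61.21/6.107) = 0.4700 / 2.3049 = 0.2039
c = 5 / 6.107^0.2039 = 5 / 1.446 = 3.457
S₃ = 3.457 × 15.76^0.2039 = 3.457 × 1.755 ≈ 6.066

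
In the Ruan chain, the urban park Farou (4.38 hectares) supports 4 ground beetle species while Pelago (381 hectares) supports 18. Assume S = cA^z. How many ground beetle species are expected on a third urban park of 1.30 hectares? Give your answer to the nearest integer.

3

z = ln(18/4) / ln(381/4.38) = 1.5041 / 4.4658 = 0.3368
c = 4 / 4.38^0.3368 = 4 / 1.645 = 2.432
S₃ = 2.432 × 1.3^0.3368 = 2.432 × 1.092 ≈ 2.657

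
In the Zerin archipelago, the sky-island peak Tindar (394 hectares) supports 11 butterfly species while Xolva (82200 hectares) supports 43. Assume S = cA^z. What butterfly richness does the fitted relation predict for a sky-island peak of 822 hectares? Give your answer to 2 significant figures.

z = ln(43/11) / ln(82200/394) = 1.3633 / 5.3406 = 0.2553
c = 11 / 394^0.2553 = 11 / 4.598 = 2.392
S₃ = 2.392 × 822^0.2553 = 2.392 × 5.547 ≈ 13.27

13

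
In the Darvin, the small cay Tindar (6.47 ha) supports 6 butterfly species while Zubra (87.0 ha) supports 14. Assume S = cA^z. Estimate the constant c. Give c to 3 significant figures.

3.26

z = ln(S₂/S₁) / ln(A₂/A₁) = ln(14/6) / ln(87/6.47) = 0.8473 / 2.5987 = 0.3260
c = S₁ / A₁^z = 6 / 6.47^0.3260 = 6 / 1.838 = 3.264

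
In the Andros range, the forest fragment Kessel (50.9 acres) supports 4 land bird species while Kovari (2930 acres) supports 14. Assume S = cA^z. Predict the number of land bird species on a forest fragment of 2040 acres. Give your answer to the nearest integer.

13

z = ln(14/4) / ln(2930/50.9) = 1.2528 / 4.0529 = 0.3091
c = 4 / 50.9^0.3091 = 4 / 3.369 = 1.187
S₃ = 1.187 × 2040^0.3091 = 1.187 × 10.54 ≈ 12.52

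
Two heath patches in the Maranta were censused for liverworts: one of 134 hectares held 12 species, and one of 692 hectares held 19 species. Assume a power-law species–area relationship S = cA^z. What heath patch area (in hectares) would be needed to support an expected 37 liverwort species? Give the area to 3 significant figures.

7490 hectares

z = ln(19/12) / ln(692/134) = 0.4595 / 1.6417 = 0.2799
c = 12 / 134^0.2799 = 12 / 3.939 = 3.046
A = (37/3.046)^(1/0.2799) ⇒ ln A = ln(12.15)/0.2799 = 8.9207
A = e^8.9207 ≈ 7485 hectares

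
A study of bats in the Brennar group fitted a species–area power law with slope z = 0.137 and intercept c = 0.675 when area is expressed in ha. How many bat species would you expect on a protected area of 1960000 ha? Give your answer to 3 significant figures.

S = 0.675 × 1960000^0.137 = 0.675 × 7.278 ≈ 4.913

4.91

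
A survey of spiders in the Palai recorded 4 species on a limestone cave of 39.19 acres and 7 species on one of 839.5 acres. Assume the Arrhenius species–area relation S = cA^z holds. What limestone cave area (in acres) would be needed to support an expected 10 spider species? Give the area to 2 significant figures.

z = ln(7/4) / ln(839.5/39.19) = 0.5596 / 3.0644 = 0.1826
c = 4 / 39.19^0.1826 = 4 / 1.954 = 2.047
A = (10/2.047)^(1/0.1826) ⇒ ln A = ln(4.885)/0.1826 = 8.6859
A = e^8.6859 ≈ 5919 acres

5900 acres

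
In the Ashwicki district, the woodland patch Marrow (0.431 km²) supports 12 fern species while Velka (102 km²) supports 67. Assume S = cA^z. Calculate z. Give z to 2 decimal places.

Taking logs: ln S = ln c + z ln A, so z = (ln S₂ − ln S₁)/(ln A₂ − ln A₁).
z = ln(67/12) / ln(102/0.431) = ln(5.583) / ln(236.7) = 1.7198 / 5.4666 = 0.3146

0.31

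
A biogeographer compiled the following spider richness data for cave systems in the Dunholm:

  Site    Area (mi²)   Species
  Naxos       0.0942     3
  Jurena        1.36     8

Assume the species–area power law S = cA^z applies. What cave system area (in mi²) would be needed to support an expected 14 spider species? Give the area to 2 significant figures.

6.2 mi²

z = ln(8/3) / ln(1.36/0.0942) = 0.9808 / 2.6698 = 0.3674
c = 3 / 0.0942^0.3674 = 3 / 0.4198 = 7.145
A = (14/7.145)^(1/0.3674) ⇒ ln A = ln(1.959)/0.3674 = 1.8308
A = e^1.8308 ≈ 6.239 mi²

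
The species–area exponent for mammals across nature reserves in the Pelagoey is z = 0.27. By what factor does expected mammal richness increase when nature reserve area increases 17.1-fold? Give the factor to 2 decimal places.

S₂/S₁ = (A₂/A₁)^z = 17.1^0.27
ln(S₂/S₁) = 0.27 × ln 17.1 = 0.27 × 2.8391 = 0.7666
S₂/S₁ = e^0.7666 ≈ 2.152

2.15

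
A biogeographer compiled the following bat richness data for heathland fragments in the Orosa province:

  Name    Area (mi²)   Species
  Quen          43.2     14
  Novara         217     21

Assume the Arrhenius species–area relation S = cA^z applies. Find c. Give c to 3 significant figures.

z = ln(S₂/S₁) / ln(A₂/A₁) = ln(21/14) / ln(217/43.2) = 0.4055 / 1.6141 = 0.2512
c = S₁ / A₁^z = 14 / 43.2^0.2512 = 14 / 2.575 = 5.436

5.44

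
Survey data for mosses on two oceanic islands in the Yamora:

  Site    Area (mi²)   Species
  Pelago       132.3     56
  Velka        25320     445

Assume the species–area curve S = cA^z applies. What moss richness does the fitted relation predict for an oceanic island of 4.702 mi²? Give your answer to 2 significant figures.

15

z = ln(445/56) / ln(25320/132.3) = 2.0727 / 5.2543 = 0.3945
c = 56 / 132.3^0.3945 = 56 / 6.869 = 8.152
S₃ = 8.152 × 4.702^0.3945 = 8.152 × 1.842 ≈ 15.01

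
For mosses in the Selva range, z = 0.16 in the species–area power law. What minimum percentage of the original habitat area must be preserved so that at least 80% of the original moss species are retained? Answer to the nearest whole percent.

25%

Need (A_new/A_old)^0.16 = 0.8, so A_new/A_old = 0.8^(1/0.16) = 0.8^6.25
ln(A_new/A_old) = ln 0.8 / 0.16 = -0.2231 / 0.16 = -1.3946
A_new/A_old = e^-1.3946 ≈ 0.2479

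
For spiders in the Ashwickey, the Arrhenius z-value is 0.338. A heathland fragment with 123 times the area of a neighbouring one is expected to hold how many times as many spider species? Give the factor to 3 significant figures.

5.09

S₂/S₁ = (A₂/A₁)^z = 123^0.338
ln(S₂/S₁) = 0.338 × ln 123 = 0.338 × 4.8122 = 1.6265
S₂/S₁ = e^1.6265 ≈ 5.086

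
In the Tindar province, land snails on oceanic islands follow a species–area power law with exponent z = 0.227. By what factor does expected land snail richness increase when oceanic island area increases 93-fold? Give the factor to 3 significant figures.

S₂/S₁ = (A₂/A₁)^z = 93^0.227
ln(S₂/S₁) = 0.227 × ln 93 = 0.227 × 4.5326 = 1.0289
S₂/S₁ = e^1.0289 ≈ 2.798

2.80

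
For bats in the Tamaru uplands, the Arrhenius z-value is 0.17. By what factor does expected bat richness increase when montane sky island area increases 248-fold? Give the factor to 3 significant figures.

S₂/S₁ = (A₂/A₁)^z = 248^0.17
ln(S₂/S₁) = 0.17 × ln 248 = 0.17 × 5.5134 = 0.9373
S₂/S₁ = e^0.9373 ≈ 2.553

2.55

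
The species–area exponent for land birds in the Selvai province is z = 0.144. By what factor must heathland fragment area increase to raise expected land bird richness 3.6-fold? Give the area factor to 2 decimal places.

7298.13

(A₂/A₁)^0.144 = 3.6, so A₂/A₁ = 3.6^(1/0.144) = 3.6^6.944
ln(A₂/A₁) = ln 3.6 / 0.144 = 1.2809 / 0.144 = 8.8954
A₂/A₁ = e^8.8954 ≈ 7298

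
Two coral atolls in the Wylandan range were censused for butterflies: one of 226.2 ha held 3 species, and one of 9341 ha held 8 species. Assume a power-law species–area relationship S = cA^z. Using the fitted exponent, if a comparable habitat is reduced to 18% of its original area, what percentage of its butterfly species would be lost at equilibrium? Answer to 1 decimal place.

z = ln(8/3) / ln(9341/226.2) = 0.9808 / 3.7207 = 0.2636
S_new/S_old = (A_new/A_old)^z = 0.18^0.2636 = exp(0.2636 × -1.7148) = 0.6363
Fraction lost = 1 − 0.6363 = 0.3637

36.4%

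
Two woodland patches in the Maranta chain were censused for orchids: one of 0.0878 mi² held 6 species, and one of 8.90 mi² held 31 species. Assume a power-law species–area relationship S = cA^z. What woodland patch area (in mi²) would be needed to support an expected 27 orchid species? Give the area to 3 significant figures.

z = ln(31/6) / ln(8.9/0.0878) = 1.6422 / 4.6187 = 0.3556
c = 6 / 0.0878^0.3556 = 6 / 0.4211 = 14.25
A = (27/14.25)^(1/0.3556) ⇒ ln A = ln(1.895)/0.3556 = 1.7975
A = e^1.7975 ≈ 6.035 mi²

6.03 mi²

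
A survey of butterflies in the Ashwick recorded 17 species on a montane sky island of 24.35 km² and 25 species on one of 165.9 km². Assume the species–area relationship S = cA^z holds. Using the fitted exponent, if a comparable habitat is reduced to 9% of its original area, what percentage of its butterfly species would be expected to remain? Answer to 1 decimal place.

61.6%

z = ln(25/17) / ln(165.9/24.35) = 0.3857 / 1.9189 = 0.2010
S_new/S_old = (A_new/A_old)^z = 0.09^0.2010 = exp(0.2010 × -2.4079) = 0.6163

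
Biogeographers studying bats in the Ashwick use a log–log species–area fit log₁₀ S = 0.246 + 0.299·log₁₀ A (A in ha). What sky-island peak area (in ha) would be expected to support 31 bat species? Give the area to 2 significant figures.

15000 ha

31 = 1.762 × A^0.299  ⇒  A^0.299 = 31/1.762 = 17.59
ln A = ln(17.59) / 0.299 = 2.8676 / 0.299 = 9.5905
A = e^9.5905 ≈ 14625 ha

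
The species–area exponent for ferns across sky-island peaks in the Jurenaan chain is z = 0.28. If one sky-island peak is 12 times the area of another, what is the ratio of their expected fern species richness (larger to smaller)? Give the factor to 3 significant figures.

2.01

S₂/S₁ = (A₂/A₁)^z = 12^0.28
ln(S₂/S₁) = 0.28 × ln 12 = 0.28 × 2.4849 = 0.6958
S₂/S₁ = e^0.6958 ≈ 2.005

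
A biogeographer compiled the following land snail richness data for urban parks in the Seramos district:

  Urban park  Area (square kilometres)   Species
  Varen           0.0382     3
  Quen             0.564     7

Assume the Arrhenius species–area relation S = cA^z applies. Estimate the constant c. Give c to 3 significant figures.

z = ln(S₂/S₁) / ln(A₂/A₁) = ln(7/3) / ln(0.564/0.0382) = 0.8473 / 2.6922 = 0.3147
c = S₁ / A₁^z = 3 / 0.0382^0.3147 = 3 / 0.3579 = 8.383

8.38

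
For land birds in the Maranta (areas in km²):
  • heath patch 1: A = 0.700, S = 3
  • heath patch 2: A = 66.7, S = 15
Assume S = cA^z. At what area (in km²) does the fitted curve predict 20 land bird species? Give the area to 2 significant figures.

z = ln(15/3) / ln(66.7/0.7) = 1.6094 / 4.5569 = 0.3532
c = 3 / 0.7^0.3532 = 3 / 0.8816 = 3.403
A = (20/3.403)^(1/0.3532) ⇒ ln A = ln(5.878)/0.3532 = 5.0147
A = e^5.0147 ≈ 150.6 km²

150 km²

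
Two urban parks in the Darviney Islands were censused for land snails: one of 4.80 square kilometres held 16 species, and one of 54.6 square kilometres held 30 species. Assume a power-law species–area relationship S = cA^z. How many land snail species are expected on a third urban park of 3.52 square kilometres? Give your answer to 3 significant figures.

z = ln(30/16) / ln(54.6/4.8) = 0.6286 / 2.4314 = 0.2585
c = 16 / 4.8^0.2585 = 16 / 1.5 = 10.67
S₃ = 10.67 × 3.52^0.2585 = 10.67 × 1.385 ≈ 14.77

14.8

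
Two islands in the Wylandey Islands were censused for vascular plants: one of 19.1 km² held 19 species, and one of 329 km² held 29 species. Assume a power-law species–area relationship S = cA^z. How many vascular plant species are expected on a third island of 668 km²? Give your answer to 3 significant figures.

32.2

z = ln(29/19) / ln(329/19.1) = 0.4229 / 2.8464 = 0.1486
c = 19 / 19.1^0.1486 = 19 / 1.55 = 12.26
S₃ = 12.26 × 668^0.1486 = 12.26 × 2.628 ≈ 32.22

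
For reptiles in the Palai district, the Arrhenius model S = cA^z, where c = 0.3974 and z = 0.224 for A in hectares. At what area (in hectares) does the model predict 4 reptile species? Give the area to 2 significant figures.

4 = 0.3974 × A^0.224  ⇒  A^0.224 = 4/0.3974 = 10.07
ln A = ln(10.07) / 0.224 = 2.3091 / 0.224 = 10.3085
A = e^10.3085 ≈ 29987 hectares

30000 hectares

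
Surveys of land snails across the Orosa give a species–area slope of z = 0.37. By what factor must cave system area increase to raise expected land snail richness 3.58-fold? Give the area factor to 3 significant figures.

31.4

(A₂/A₁)^0.37 = 3.58, so A₂/A₁ = 3.58^(1/0.37) = 3.58^2.703
ln(A₂/A₁) = ln 3.58 / 0.37 = 1.2754 / 0.37 = 3.4469
A₂/A₁ = e^3.4469 ≈ 31.4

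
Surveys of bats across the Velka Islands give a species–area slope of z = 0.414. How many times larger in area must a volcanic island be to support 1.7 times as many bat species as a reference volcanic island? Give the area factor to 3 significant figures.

(A₂/A₁)^0.414 = 1.7, so A₂/A₁ = 1.7^(1/0.414) = 1.7^2.415
ln(A₂/A₁) = ln 1.7 / 0.414 = 0.5306 / 0.414 = 1.2817
A₂/A₁ = e^1.2817 ≈ 3.603

3.60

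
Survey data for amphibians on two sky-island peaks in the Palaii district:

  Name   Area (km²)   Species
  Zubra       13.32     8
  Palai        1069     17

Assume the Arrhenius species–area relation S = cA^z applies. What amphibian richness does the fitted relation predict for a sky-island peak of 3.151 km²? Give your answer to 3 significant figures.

z = ln(17/8) / ln(1069/13.32) = 0.7538 / 4.3852 = 0.1719
c = 8 / 13.32^0.1719 = 8 / 1.561 = 5.126
S₃ = 5.126 × 3.151^0.1719 = 5.126 × 1.218 ≈ 6.244

6.24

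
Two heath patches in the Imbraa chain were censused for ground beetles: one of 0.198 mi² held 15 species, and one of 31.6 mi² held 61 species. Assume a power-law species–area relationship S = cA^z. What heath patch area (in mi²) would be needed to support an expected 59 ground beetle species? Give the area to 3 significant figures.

28.0 mi²

z = ln(61/15) / ln(31.6/0.198) = 1.4028 / 5.0726 = 0.2765
c = 15 / 0.198^0.2765 = 15 / 0.639 = 23.47
A = (59/23.47)^(1/0.2765) ⇒ ln A = ln(2.513)/0.2765 = 3.3326
A = e^3.3326 ≈ 28.01 mi²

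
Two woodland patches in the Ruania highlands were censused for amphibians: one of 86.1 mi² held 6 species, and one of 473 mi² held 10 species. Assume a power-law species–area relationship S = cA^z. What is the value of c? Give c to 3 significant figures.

z = ln(S₂/S₁) / ln(A₂/A₁) = ln(10/6) / ln(473/86.1) = 0.5108 / 1.7036 = 0.2999
c = S₁ / A₁^z = 6 / 86.1^0.2999 = 6 / 3.804 = 1.577

1.58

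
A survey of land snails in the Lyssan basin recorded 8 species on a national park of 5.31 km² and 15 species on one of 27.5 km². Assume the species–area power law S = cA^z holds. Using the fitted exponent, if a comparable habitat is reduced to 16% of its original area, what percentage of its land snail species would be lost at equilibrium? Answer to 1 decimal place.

z = ln(15/8) / ln(27.5/5.31) = 0.6286 / 1.6446 = 0.3822
S_new/S_old = (A_new/A_old)^z = 0.16^0.3822 = exp(0.3822 × -1.8326) = 0.4964
Fraction lost = 1 − 0.4964 = 0.5036

50.4%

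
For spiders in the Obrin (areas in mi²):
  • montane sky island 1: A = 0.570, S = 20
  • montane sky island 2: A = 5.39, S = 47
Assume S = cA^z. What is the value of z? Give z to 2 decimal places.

Taking logs: ln S = ln c + z ln A, so z = (ln S₂ − ln S₁)/(ln A₂ − ln A₁).
z = ln(47/20) / ln(5.39/0.57) = ln(2.35) / ln(9.456) = 0.8544 / 2.2467 = 0.3803

0.38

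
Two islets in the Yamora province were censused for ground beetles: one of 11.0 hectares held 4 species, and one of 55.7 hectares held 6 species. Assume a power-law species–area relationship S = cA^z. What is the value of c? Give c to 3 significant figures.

z = ln(S₂/S₁) / ln(A₂/A₁) = ln(6/4) / ln(55.7/11) = 0.4055 / 1.6221 = 0.2500
c = S₁ / A₁^z = 4 / 11^0.2500 = 4 / 1.821 = 2.197

2.20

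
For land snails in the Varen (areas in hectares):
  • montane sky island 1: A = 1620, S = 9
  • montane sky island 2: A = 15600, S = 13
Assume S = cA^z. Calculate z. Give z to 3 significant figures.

0.162

Taking logs: ln S = ln c + z ln A, so z = (ln S₂ − ln S₁)/(ln A₂ − ln A₁).
z = ln(13/9) / ln(15600/1620) = ln(1.444) / ln(9.63) = 0.3677 / 2.2648 = 0.1624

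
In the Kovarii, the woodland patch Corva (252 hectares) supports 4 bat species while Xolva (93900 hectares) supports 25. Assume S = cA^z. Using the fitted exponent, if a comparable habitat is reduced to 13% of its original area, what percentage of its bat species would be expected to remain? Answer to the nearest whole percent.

53%

z = ln(25/4) / ln(93900/252) = 1.8326 / 5.9206 = 0.3095
S_new/S_old = (A_new/A_old)^z = 0.13^0.3095 = exp(0.3095 × -2.0402) = 0.5318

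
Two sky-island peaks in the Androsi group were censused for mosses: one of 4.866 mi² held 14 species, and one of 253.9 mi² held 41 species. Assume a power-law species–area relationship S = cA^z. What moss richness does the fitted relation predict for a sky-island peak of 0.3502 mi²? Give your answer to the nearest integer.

z = ln(41/14) / ln(253.9/4.866) = 1.0745 / 3.9547 = 0.2717
c = 14 / 4.866^0.2717 = 14 / 1.537 = 9.108
S₃ = 9.108 × 0.3502^0.2717 = 9.108 × 0.7519 ≈ 6.849

7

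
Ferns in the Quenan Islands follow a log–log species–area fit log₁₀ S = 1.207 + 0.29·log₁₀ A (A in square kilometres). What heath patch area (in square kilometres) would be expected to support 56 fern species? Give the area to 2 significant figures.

56 = 16.11 × A^0.29  ⇒  A^0.29 = 56/16.11 = 3.477
ln A = ln(3.477) / 0.29 = 1.2461 / 0.29 = 4.2970
A = e^4.2970 ≈ 73.48 square kilometres

73 square kilometres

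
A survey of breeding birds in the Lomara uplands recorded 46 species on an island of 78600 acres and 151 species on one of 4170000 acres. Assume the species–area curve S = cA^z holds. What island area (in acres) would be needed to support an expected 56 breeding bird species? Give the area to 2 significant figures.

z = ln(151/46) / ln(4170000/78600) = 1.1886 / 3.9713 = 0.2993
c = 46 / 78600^0.2993 = 46 / 29.19 = 1.576
A = (56/1.576)^(1/0.2993) ⇒ ln A = ln(35.54)/0.2993 = 11.9293
A = e^11.9293 ≈ 151652 acres

150000 acres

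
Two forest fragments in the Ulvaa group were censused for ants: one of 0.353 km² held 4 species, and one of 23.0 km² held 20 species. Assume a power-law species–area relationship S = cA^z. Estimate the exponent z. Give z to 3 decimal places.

Taking logs: ln S = ln c + z ln A, so z = (ln S₂ − ln S₁)/(ln A₂ − ln A₁).
z = ln(20/4) / ln(23/0.353) = ln(5) / ln(65.16) = 1.6094 / 4.1768 = 0.3853

0.385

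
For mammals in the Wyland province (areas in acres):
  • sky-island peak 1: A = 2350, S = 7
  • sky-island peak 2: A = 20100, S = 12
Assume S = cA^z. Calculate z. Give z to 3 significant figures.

0.251

Taking logs: ln S = ln c + z ln A, so z = (ln S₂ − ln S₁)/(ln A₂ − ln A₁).
z = ln(12/7) / ln(20100/2350) = ln(1.714) / ln(8.553) = 0.5390 / 2.1463 = 0.2511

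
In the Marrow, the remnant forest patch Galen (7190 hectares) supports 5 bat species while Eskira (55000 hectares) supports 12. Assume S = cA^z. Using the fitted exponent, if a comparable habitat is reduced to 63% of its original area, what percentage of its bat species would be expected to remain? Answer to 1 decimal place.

82.0%

z = ln(12/5) / ln(55000/7190) = 0.8755 / 2.0346 = 0.4303
S_new/S_old = (A_new/A_old)^z = 0.63^0.4303 = exp(0.4303 × -0.4620) = 0.8197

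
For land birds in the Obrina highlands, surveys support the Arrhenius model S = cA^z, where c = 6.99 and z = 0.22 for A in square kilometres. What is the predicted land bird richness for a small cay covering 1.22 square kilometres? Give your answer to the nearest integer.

7

S = 6.99 × 1.22^0.22
ln S = ln 6.99 + 0.22 × ln 1.22 = 1.9445 + 0.22 × 0.1989 = 1.9882
S = e^1.9882 ≈ 7.303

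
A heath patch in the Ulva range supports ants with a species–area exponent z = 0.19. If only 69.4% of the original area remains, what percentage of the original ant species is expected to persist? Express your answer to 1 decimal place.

93.3%

S_new/S_old = (A_new/A_old)^z = 0.694^0.19
= exp(0.19 × ln 0.694) = exp(0.19 × -0.3653) = exp(-0.0694) ≈ 0.9329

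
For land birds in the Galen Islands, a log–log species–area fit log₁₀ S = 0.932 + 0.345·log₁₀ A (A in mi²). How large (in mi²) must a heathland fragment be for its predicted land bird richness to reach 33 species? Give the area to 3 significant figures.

33 = 8.551 × A^0.345  ⇒  A^0.345 = 33/8.551 = 3.859
ln A = ln(3.859) / 0.345 = 1.3505 / 0.345 = 3.9145
A = e^3.9145 ≈ 50.12 mi²

50.1 mi²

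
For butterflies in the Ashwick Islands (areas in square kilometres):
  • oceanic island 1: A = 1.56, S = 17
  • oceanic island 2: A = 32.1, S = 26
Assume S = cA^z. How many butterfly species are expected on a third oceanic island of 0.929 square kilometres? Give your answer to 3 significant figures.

z = ln(26/17) / ln(32.1/1.56) = 0.4249 / 3.0242 = 0.1405
c = 17 / 1.56^0.1405 = 17 / 1.064 = 15.97
S₃ = 15.97 × 0.929^0.1405 = 15.97 × 0.9897 ≈ 15.81

15.8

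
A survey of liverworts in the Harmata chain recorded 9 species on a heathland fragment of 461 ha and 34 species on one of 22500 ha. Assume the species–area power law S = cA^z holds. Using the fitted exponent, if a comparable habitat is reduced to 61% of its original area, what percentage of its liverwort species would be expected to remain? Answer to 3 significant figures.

z = ln(34/9) / ln(22500/461) = 1.3291 / 3.8879 = 0.3419
S_new/S_old = (A_new/A_old)^z = 0.61^0.3419 = exp(0.3419 × -0.4943) = 0.8445

84.5%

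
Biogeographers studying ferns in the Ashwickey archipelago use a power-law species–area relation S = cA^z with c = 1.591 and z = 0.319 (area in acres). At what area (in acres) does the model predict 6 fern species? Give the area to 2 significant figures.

6 = 1.591 × A^0.319  ⇒  A^0.319 = 6/1.591 = 3.771
ln A = ln(3.771) / 0.319 = 1.3274 / 0.319 = 4.1611
A = e^4.1611 ≈ 64.14 acres

64 acres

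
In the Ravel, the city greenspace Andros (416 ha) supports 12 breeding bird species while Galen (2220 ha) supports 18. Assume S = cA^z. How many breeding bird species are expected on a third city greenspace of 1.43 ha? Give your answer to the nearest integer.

3

z = ln(18/12) / ln(2220/416) = 0.4055 / 1.6746 = 0.2421
c = 12 / 416^0.2421 = 12 / 4.307 = 2.786
S₃ = 2.786 × 1.43^0.2421 = 2.786 × 1.09 ≈ 3.038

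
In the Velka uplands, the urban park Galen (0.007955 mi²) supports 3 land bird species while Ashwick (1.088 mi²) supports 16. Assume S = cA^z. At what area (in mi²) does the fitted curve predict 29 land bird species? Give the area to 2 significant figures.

6.2 mi²

z = ln(16/3) / ln(1.088/0.007955) = 1.6740 / 4.9183 = 0.3404
c = 3 / 0.007955^0.3404 = 3 / 0.193 = 15.55
A = (29/15.55)^(1/0.3404) ⇒ ln A = ln(1.865)/0.3404 = 1.8316
A = e^1.8316 ≈ 6.244 mi²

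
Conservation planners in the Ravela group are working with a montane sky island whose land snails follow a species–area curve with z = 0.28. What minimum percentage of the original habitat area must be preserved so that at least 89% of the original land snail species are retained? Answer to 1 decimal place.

66.0%

Need (A_new/A_old)^0.28 = 0.89, so A_new/A_old = 0.89^(1/0.28) = 0.89^3.571
ln(A_new/A_old) = ln 0.89 / 0.28 = -0.1165 / 0.28 = -0.4162
A_new/A_old = e^-0.4162 ≈ 0.6596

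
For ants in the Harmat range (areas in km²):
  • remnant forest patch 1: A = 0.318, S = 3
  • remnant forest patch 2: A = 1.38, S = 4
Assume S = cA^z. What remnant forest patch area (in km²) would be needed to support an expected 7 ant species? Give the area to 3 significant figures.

z = ln(4/3) / ln(1.38/0.318) = 0.2877 / 1.4678 = 0.1960
c = 3 / 0.318^0.1960 = 3 / 0.7989 = 3.755
A = (7/3.755)^(1/0.1960) ⇒ ln A = ln(1.864)/0.1960 = 3.1773
A = e^3.1773 ≈ 23.98 km²

24.0 km²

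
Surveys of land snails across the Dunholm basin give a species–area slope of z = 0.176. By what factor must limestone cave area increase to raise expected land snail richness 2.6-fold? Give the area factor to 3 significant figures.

(A₂/A₁)^0.176 = 2.6, so A₂/A₁ = 2.6^(1/0.176) = 2.6^5.682
ln(A₂/A₁) = ln 2.6 / 0.176 = 0.9555 / 0.176 = 5.4290
A₂/A₁ = e^5.4290 ≈ 227.9

228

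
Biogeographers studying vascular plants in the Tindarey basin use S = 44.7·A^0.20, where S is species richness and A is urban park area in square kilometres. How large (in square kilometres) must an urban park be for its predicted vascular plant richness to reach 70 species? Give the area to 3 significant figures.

70 = 44.7 × A^0.2  ⇒  A^0.2 = 70/44.7 = 1.566
ln A = ln(1.566) / 0.2 = 0.4485 / 0.2 = 2.2426
A = e^2.2426 ≈ 9.418 square kilometres

9.42 square kilometres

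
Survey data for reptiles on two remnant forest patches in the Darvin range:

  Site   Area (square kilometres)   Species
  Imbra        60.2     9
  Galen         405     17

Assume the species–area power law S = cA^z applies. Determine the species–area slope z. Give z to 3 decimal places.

Taking logs: ln S = ln c + z ln A, so z = (ln S₂ − ln S₁)/(ln A₂ − ln A₁).
z = ln(17/9) / ln(405/60.2) = ln(1.889) / ln(6.728) = 0.6360 / 1.9062 = 0.3336

0.334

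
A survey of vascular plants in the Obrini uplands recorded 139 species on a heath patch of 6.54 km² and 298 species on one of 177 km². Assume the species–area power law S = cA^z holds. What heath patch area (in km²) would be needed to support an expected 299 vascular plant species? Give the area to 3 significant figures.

z = ln(298/139) / ln(177/6.54) = 0.7626 / 3.2982 = 0.2312
c = 139 / 6.54^0.2312 = 139 / 1.544 = 90.04
A = (299/90.04)^(1/0.2312) ⇒ ln A = ln(3.321)/0.2312 = 5.1906
A = e^5.1906 ≈ 179.6 km²

180 km²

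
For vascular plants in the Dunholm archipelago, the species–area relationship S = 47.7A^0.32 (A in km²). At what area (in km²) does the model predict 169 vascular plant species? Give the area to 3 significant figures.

169 = 47.7 × A^0.32  ⇒  A^0.32 = 169/47.7 = 3.543
ln A = ln(3.543) / 0.32 = 1.2650 / 0.32 = 3.9530
A = e^3.9530 ≈ 52.09 km²

52.1 km²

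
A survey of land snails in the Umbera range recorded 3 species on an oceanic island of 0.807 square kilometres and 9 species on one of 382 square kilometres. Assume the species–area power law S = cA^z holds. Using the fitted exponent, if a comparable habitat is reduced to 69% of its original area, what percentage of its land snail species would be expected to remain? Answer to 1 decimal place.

93.6%

z = ln(9/3) / ln(382/0.807) = 1.0986 / 6.1599 = 0.1784
S_new/S_old = (A_new/A_old)^z = 0.69^0.1784 = exp(0.1784 × -0.3711) = 0.936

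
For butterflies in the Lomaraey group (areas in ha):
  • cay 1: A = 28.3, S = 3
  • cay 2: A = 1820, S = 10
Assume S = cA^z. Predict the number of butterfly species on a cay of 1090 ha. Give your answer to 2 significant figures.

z = ln(10/3) / ln(1820/28.3) = 1.2040 / 4.1637 = 0.2892
c = 3 / 28.3^0.2892 = 3 / 2.629 = 1.141
S₃ = 1.141 × 1090^0.2892 = 1.141 × 7.556 ≈ 8.622

8.6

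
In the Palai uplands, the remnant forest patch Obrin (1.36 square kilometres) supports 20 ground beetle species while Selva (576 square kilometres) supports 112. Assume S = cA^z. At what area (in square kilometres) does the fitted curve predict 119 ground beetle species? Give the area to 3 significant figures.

z = ln(112/20) / ln(576/1.36) = 1.7228 / 6.0486 = 0.2848
c = 20 / 1.36^0.2848 = 20 / 1.092 = 18.32
A = (119/18.32)^(1/0.2848) ⇒ ln A = ln(6.495)/0.2848 = 6.5690
A = e^6.5690 ≈ 712.6 square kilometres

713 square kilometres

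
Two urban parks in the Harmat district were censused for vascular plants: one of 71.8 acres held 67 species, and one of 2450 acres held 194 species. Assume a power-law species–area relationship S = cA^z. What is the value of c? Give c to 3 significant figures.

z = ln(S₂/S₁) / ln(A₂/A₁) = ln(194/67) / ln(2450/71.8) = 1.0632 / 3.5300 = 0.3012
c = S₁ / A₁^z = 67 / 71.8^0.3012 = 67 / 3.623 = 18.49

18.5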